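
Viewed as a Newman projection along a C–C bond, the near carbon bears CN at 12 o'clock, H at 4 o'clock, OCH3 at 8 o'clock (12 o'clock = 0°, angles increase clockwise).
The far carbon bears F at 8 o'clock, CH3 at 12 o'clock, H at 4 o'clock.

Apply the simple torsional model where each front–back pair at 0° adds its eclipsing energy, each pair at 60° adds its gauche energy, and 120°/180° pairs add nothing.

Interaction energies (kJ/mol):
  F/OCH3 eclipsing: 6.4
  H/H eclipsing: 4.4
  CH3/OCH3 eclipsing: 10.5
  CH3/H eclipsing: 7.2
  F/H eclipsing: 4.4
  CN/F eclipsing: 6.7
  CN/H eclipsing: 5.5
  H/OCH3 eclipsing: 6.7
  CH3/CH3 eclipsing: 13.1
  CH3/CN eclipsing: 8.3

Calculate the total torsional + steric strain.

This conformer is eclipsed. CN at 0° is eclipsed with CH3 at 0° (8.3); H at 120° is eclipsed with H at 120° (4.4); OCH3 at 240° is eclipsed with F at 240° (6.4). Total 19.1 kJ/mol.

19.1 kJ/mol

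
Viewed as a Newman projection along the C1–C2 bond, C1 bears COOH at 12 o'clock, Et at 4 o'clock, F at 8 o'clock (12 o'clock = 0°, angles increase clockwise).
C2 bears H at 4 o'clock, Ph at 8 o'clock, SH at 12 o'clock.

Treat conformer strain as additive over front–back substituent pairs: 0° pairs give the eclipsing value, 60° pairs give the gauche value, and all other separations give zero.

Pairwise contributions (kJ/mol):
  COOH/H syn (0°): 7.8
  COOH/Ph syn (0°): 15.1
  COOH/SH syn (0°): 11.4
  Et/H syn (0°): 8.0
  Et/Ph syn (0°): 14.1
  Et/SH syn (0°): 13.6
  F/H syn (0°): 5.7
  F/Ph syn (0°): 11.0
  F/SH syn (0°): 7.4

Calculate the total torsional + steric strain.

30.4 kJ/mol

This conformer (eclipsed): COOH–SH eclipsed, Et–H eclipsed, F–Ph eclipsed; 11.4 + 8.0 + 11.0 = 30.4 kJ/mol.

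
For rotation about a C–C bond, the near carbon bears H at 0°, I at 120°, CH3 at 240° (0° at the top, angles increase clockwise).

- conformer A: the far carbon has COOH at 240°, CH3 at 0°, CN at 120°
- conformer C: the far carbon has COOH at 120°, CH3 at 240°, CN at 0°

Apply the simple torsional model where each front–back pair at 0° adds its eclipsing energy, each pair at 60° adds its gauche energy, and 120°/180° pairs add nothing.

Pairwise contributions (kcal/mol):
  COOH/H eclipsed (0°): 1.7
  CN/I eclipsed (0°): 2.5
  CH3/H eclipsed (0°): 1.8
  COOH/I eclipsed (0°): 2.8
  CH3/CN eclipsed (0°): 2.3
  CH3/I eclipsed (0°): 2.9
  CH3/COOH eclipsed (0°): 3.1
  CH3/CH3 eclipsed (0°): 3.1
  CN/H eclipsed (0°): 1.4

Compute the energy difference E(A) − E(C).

+0.1 kcal/mol

A (eclipsed): H(0°)/CH3(0°) eclipsed 1.8; I(120°)/CN(120°) eclipsed 2.5; CH3(240°)/COOH(240°) eclipsed 3.1 → 7.4 kcal/mol.
C (eclipsed): H(0°)/CN(0°) eclipsed 1.4; I(120°)/COOH(120°) eclipsed 2.8; CH3(240°)/CH3(240°) eclipsed 3.1 → 7.3 kcal/mol.
E(A) − E(C) = 7.4 − 7.3 = +0.1 kcal/mol.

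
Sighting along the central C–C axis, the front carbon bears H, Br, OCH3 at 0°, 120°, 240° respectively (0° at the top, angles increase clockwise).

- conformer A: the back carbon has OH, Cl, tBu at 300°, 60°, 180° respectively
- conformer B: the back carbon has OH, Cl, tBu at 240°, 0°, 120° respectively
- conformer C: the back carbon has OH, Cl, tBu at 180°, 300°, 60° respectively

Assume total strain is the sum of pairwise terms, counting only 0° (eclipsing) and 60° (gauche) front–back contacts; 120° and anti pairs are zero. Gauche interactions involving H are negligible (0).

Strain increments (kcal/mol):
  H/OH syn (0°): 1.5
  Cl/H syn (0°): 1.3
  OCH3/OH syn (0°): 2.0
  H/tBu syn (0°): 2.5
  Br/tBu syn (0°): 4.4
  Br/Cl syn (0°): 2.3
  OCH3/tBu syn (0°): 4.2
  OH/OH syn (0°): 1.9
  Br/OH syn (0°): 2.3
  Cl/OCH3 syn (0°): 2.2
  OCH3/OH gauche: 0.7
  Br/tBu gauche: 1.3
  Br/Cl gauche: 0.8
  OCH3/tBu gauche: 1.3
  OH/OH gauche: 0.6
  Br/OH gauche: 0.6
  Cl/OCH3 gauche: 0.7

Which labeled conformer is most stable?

C

A is staggered. Br at 120° is gauche with Cl at 60° (0.8); Br at 120° is gauche with tBu at 180° (1.3); OCH3 at 240° is gauche with OH at 300° (0.7); OCH3 at 240° is gauche with tBu at 180° (1.3). Total 4.1 kcal/mol.
B is eclipsed. H at 0° is eclipsed with Cl at 0° (1.3); Br at 120° is eclipsed with tBu at 120° (4.4); OCH3 at 240° is eclipsed with OH at 240° (2.0). Total 7.7 kcal/mol.
C is staggered. Br at 120° is gauche with OH at 180° (0.6); Br at 120° is gauche with tBu at 60° (1.3); OCH3 at 240° is gauche with OH at 180° (0.7); OCH3 at 240° is gauche with Cl at 300° (0.7). Total 3.3 kcal/mol.
C has the lowest total (3.3 kcal/mol).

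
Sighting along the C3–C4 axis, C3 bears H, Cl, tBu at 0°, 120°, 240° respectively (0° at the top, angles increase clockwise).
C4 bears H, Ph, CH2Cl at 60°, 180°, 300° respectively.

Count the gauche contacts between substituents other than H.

3

Non-H gauche pairs: Cl(120°)/Ph(180°); tBu(240°)/Ph(180°); tBu(240°)/CH2Cl(300°) — 3 interactions.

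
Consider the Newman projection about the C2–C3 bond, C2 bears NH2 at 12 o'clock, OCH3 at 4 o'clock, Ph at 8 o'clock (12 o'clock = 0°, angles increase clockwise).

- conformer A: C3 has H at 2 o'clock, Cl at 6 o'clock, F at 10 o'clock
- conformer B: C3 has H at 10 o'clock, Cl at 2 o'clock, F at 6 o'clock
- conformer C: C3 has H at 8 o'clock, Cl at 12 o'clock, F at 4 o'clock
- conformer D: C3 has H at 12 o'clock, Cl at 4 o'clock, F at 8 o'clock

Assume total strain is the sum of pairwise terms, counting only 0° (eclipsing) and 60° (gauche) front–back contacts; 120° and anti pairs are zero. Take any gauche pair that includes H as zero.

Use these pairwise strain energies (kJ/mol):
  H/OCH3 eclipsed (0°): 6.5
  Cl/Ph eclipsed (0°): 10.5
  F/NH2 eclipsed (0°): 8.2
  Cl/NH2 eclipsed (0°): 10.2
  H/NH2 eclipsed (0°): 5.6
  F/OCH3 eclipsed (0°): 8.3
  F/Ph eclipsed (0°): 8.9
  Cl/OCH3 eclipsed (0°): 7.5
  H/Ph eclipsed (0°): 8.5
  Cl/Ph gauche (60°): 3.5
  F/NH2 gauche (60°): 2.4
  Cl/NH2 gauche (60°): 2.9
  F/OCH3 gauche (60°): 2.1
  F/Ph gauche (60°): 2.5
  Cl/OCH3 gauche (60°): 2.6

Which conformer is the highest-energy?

A (staggered): NH2(0°)/F(300°) gauche 2.4; OCH3(120°)/Cl(180°) gauche 2.6; Ph(240°)/Cl(180°) gauche 3.5; Ph(240°)/F(300°) gauche 2.5 → 11.0 kJ/mol.
B (staggered): NH2(0°)/Cl(60°) gauche 2.9; OCH3(120°)/Cl(60°) gauche 2.6; OCH3(120°)/F(180°) gauche 2.1; Ph(240°)/F(180°) gauche 2.5 → 10.1 kJ/mol.
C (eclipsed): NH2(0°)/Cl(0°) eclipsed 10.2; OCH3(120°)/F(120°) eclipsed 8.3; Ph(240°)/H(240°) eclipsed 8.5 → 27.0 kJ/mol.
D (eclipsed): NH2(0°)/H(0°) eclipsed 5.6; OCH3(120°)/Cl(120°) eclipsed 7.5; Ph(240°)/F(240°) eclipsed 8.9 → 22.0 kJ/mol.
C has the highest total (27.0 kJ/mol).

C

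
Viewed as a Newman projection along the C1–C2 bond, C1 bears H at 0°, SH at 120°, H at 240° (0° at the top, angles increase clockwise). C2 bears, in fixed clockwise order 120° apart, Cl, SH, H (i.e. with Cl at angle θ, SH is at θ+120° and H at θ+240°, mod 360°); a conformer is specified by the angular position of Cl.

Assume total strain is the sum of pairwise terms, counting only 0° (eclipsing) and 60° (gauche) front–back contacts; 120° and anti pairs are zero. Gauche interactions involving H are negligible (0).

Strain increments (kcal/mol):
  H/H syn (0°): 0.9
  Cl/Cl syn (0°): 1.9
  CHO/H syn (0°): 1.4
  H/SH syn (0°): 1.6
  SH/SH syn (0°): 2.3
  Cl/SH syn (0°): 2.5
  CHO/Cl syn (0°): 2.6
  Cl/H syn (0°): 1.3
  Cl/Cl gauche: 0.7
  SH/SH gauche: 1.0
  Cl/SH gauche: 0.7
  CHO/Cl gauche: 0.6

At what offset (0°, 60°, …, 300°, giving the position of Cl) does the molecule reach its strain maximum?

120°

Cl at 0° (eclipsed): H–Cl eclipsed, SH–SH eclipsed, H–H eclipsed; 1.3 + 2.3 + 0.9 = 4.5 kcal/mol.
Cl at 60° (staggered): SH–Cl gauche, SH–SH gauche; 0.7 + 1.0 = 1.7 kcal/mol.
Cl at 120° (eclipsed): H–H eclipsed, SH–Cl eclipsed, H–SH eclipsed; 0.9 + 2.5 + 1.6 = 5.0 kcal/mol.
Cl at 180° (staggered): SH–Cl gauche; 0.7 = 0.7 kcal/mol.
Cl at 240° (eclipsed): H–SH eclipsed, SH–H eclipsed, H–Cl eclipsed; 1.6 + 1.6 + 1.3 = 4.5 kcal/mol.
Cl at 300° (staggered): SH–SH gauche; 1.0 = 1.0 kcal/mol.
The maximum (5.0 kcal/mol) occurs with Cl at 120°.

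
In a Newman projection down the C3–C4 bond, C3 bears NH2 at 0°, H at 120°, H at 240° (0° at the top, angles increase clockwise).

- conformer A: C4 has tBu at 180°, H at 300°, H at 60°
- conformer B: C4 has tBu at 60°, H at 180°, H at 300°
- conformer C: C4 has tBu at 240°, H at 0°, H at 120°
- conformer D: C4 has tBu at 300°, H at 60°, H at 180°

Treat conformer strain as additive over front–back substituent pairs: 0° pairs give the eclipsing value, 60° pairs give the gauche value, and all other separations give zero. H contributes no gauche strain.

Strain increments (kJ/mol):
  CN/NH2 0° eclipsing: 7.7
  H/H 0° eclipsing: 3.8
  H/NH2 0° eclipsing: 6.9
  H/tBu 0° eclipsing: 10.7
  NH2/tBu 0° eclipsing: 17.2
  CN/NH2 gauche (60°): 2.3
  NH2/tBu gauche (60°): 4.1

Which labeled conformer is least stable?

C

A (staggered): no non-H gauche contacts → 0.0 kJ/mol.
B is staggered. NH2 at 0° is gauche with tBu at 60° (4.1). Total 4.1 kJ/mol.
C is eclipsed. NH2 at 0° is eclipsed with H at 0° (6.9); H at 120° is eclipsed with H at 120° (3.8); H at 240° is eclipsed with tBu at 240° (10.7). Total 21.4 kJ/mol.
D is staggered. NH2 at 0° is gauche with tBu at 300° (4.1). Total 4.1 kJ/mol.
C has the highest total (21.4 kJ/mol).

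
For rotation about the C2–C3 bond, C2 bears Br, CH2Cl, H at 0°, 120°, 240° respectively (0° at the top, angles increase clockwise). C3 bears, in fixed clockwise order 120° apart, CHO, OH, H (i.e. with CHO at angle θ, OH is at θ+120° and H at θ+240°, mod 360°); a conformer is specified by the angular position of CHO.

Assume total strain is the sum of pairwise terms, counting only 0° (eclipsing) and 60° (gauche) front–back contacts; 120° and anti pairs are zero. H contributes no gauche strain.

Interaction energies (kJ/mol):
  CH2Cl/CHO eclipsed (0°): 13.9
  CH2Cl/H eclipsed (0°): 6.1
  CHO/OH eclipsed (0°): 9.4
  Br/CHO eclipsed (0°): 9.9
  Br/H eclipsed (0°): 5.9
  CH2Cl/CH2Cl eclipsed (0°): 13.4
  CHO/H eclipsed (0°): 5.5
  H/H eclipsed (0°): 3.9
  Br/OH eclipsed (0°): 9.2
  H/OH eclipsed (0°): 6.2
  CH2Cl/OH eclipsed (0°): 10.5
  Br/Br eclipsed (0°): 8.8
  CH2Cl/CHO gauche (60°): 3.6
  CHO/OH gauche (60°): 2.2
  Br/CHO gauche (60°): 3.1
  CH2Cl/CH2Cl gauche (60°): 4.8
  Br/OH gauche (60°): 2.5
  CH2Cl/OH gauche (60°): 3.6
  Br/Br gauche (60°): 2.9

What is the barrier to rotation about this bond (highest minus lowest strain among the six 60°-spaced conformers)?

19.9 kJ/mol

CHO at 0° (eclipsed): Br(0°)/CHO(0°) eclipsed 9.9; CH2Cl(120°)/OH(120°) eclipsed 10.5; H(240°)/H(240°) eclipsed 3.9 → 24.3 kJ/mol.
CHO at 60° (staggered): Br(0°)/CHO(60°) gauche 3.1; CH2Cl(120°)/CHO(60°) gauche 3.6; CH2Cl(120°)/OH(180°) gauche 3.6 → 10.3 kJ/mol.
CHO at 120° (eclipsed): Br(0°)/H(0°) eclipsed 5.9; CH2Cl(120°)/CHO(120°) eclipsed 13.9; H(240°)/OH(240°) eclipsed 6.2 → 26.0 kJ/mol.
CHO at 180° (staggered): Br(0°)/OH(300°) gauche 2.5; CH2Cl(120°)/CHO(180°) gauche 3.6 → 6.1 kJ/mol.
CHO at 240° (eclipsed): Br(0°)/OH(0°) eclipsed 9.2; CH2Cl(120°)/H(120°) eclipsed 6.1; H(240°)/CHO(240°) eclipsed 5.5 → 20.8 kJ/mol.
CHO at 300° (staggered): Br(0°)/CHO(300°) gauche 3.1; Br(0°)/OH(60°) gauche 2.5; CH2Cl(120°)/OH(60°) gauche 3.6 → 9.2 kJ/mol.
Max at 120° (26.0 kJ/mol), min at 180° (6.1 kJ/mol); barrier = 19.9 kJ/mol.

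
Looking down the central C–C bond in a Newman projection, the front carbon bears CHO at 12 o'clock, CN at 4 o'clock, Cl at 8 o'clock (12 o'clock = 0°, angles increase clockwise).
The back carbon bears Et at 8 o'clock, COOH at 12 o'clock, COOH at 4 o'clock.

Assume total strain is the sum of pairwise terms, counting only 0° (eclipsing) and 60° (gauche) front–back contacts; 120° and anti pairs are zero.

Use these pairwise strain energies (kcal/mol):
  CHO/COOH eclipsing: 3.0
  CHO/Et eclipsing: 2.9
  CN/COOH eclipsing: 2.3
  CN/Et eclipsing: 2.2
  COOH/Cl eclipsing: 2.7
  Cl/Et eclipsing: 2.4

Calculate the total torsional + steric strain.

7.7 kcal/mol

This conformer is eclipsed. CHO at 0° is eclipsed with COOH at 0° (3.0); CN at 120° is eclipsed with COOH at 120° (2.3); Cl at 240° is eclipsed with Et at 240° (2.4). Total 7.7 kcal/mol.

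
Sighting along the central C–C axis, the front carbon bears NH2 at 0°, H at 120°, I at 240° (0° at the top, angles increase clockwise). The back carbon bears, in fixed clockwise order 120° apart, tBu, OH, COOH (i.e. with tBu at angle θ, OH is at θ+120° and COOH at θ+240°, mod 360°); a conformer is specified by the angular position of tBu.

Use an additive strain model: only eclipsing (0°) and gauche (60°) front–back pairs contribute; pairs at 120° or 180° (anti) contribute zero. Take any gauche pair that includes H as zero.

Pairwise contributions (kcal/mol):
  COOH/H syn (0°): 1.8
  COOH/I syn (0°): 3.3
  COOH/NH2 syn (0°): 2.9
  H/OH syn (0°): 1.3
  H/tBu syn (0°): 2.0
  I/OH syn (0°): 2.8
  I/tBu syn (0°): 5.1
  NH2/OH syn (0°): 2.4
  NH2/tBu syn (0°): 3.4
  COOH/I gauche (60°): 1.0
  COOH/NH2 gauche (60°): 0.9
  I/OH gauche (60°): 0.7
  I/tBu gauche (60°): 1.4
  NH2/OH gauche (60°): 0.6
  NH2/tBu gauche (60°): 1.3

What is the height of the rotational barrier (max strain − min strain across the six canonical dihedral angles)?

5.7 kcal/mol

tBu at 0° (eclipsed): NH2(0°)/tBu(0°) eclipsed 3.4; H(120°)/OH(120°) eclipsed 1.3; I(240°)/COOH(240°) eclipsed 3.3 → 8.0 kcal/mol.
tBu at 60° (staggered): NH2(0°)/tBu(60°) gauche 1.3; NH2(0°)/COOH(300°) gauche 0.9; I(240°)/OH(180°) gauche 0.7; I(240°)/COOH(300°) gauche 1.0 → 3.9 kcal/mol.
tBu at 120° (eclipsed): NH2(0°)/COOH(0°) eclipsed 2.9; H(120°)/tBu(120°) eclipsed 2.0; I(240°)/OH(240°) eclipsed 2.8 → 7.7 kcal/mol.
tBu at 180° (staggered): NH2(0°)/OH(300°) gauche 0.6; NH2(0°)/COOH(60°) gauche 0.9; I(240°)/tBu(180°) gauche 1.4; I(240°)/OH(300°) gauche 0.7 → 3.6 kcal/mol.
tBu at 240° (eclipsed): NH2(0°)/OH(0°) eclipsed 2.4; H(120°)/COOH(120°) eclipsed 1.8; I(240°)/tBu(240°) eclipsed 5.1 → 9.3 kcal/mol.
tBu at 300° (staggered): NH2(0°)/tBu(300°) gauche 1.3; NH2(0°)/OH(60°) gauche 0.6; I(240°)/tBu(300°) gauche 1.4; I(240°)/COOH(180°) gauche 1.0 → 4.3 kcal/mol.
Max at 240° (9.3 kcal/mol), min at 180° (3.6 kcal/mol); barrier = 5.7 kcal/mol.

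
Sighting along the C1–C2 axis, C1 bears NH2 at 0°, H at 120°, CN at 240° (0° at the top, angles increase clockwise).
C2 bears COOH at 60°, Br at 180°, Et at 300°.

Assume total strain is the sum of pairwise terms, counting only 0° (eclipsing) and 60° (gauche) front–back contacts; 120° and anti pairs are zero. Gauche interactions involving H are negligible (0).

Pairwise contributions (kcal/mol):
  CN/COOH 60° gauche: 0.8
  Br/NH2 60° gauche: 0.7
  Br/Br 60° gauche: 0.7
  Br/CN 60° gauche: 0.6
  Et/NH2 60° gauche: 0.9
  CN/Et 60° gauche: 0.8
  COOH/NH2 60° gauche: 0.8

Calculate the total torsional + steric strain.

3.1 kcal/mol

This conformer (staggered): NH2(0°)/COOH(60°) gauche 0.8; NH2(0°)/Et(300°) gauche 0.9; CN(240°)/Br(180°) gauche 0.6; CN(240°)/Et(300°) gauche 0.8 → 3.1 kcal/mol.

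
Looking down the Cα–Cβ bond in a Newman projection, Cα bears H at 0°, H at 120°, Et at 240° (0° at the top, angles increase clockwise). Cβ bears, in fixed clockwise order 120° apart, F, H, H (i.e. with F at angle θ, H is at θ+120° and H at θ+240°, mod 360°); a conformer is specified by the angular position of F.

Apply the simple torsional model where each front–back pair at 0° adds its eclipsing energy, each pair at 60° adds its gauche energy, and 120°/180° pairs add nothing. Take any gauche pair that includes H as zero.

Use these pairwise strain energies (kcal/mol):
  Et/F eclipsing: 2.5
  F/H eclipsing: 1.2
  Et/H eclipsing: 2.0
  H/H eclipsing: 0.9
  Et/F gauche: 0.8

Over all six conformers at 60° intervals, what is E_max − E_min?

4.3 kcal/mol

F at 0° is eclipsed. H at 0° is eclipsed with F at 0° (1.2); H at 120° is eclipsed with H at 120° (0.9); Et at 240° is eclipsed with H at 240° (2.0). Total 4.1 kcal/mol.
F at 60° (staggered): no non-H gauche contacts → 0.0 kcal/mol.
F at 120° is eclipsed. H at 0° is eclipsed with H at 0° (0.9); H at 120° is eclipsed with F at 120° (1.2); Et at 240° is eclipsed with H at 240° (2.0). Total 4.1 kcal/mol.
F at 180° is staggered. Et at 240° is gauche with F at 180° (0.8). Total 0.8 kcal/mol.
F at 240° is eclipsed. H at 0° is eclipsed with H at 0° (0.9); H at 120° is eclipsed with H at 120° (0.9); Et at 240° is eclipsed with F at 240° (2.5). Total 4.3 kcal/mol.
F at 300° is staggered. Et at 240° is gauche with F at 300° (0.8). Total 0.8 kcal/mol.
Max at 240° (4.3 kcal/mol), min at 60° (0.0 kcal/mol); barrier = 4.3 kcal/mol.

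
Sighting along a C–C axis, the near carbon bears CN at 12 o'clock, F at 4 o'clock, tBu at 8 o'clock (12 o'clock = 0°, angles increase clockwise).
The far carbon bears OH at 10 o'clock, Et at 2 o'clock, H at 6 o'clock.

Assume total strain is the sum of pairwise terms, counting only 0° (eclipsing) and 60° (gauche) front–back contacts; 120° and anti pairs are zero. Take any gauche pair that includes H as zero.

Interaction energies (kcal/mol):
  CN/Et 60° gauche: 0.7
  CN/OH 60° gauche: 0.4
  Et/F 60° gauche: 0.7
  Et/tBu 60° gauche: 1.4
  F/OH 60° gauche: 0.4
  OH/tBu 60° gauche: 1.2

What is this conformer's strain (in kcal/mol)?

This conformer (staggered): CN–OH gauche, CN–Et gauche, F–Et gauche, tBu–OH gauche; 0.4 + 0.7 + 0.7 + 1.2 = 3.0 kcal/mol.

3.0 kcal/mol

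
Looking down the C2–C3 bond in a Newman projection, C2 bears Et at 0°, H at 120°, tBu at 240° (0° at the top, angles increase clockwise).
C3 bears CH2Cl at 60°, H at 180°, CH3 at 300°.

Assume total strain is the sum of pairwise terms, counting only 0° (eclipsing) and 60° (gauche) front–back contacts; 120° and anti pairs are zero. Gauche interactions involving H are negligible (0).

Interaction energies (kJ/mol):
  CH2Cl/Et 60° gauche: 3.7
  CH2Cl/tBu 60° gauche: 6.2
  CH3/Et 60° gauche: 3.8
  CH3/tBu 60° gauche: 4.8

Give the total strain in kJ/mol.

12.3 kJ/mol

This conformer (staggered): Et(0°)/CH2Cl(60°) gauche 3.7; Et(0°)/CH3(300°) gauche 3.8; tBu(240°)/CH3(300°) gauche 4.8 → 12.3 kJ/mol.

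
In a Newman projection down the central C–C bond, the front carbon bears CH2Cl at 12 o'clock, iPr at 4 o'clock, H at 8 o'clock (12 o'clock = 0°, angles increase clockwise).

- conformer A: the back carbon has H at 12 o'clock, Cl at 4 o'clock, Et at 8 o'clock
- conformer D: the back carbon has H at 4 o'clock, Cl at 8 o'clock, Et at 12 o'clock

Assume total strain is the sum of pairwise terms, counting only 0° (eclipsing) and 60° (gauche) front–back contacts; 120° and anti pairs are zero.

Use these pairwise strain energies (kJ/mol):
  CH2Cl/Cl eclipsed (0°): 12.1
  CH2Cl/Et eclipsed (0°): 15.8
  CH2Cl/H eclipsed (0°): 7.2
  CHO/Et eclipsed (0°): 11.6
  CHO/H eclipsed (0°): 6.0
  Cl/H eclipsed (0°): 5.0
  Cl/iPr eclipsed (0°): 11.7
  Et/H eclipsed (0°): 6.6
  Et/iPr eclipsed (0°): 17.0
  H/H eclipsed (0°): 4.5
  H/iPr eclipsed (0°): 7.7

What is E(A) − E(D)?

-3.0 kJ/mol

A (eclipsed): CH2Cl(0°)/H(0°) eclipsed 7.2; iPr(120°)/Cl(120°) eclipsed 11.7; H(240°)/Et(240°) eclipsed 6.6 → 25.5 kJ/mol.
D (eclipsed): CH2Cl(0°)/Et(0°) eclipsed 15.8; iPr(120°)/H(120°) eclipsed 7.7; H(240°)/Cl(240°) eclipsed 5.0 → 28.5 kJ/mol.
E(A) − E(D) = 25.5 − 28.5 = -3.0 kJ/mol.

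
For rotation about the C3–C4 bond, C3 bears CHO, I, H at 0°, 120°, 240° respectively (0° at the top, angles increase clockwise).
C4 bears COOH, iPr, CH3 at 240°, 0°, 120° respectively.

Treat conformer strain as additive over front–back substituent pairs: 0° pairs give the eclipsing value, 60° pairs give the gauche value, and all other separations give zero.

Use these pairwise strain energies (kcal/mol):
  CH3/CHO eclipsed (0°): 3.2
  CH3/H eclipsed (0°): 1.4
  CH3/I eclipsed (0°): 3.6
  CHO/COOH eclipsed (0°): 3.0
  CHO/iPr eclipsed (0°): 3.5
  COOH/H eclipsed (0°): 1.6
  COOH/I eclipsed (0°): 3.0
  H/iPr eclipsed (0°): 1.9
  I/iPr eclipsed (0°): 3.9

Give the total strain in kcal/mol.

This conformer is eclipsed. CHO at 0° is eclipsed with iPr at 0° (3.5); I at 120° is eclipsed with CH3 at 120° (3.6); H at 240° is eclipsed with COOH at 240° (1.6). Total 8.7 kcal/mol.

8.7 kcal/mol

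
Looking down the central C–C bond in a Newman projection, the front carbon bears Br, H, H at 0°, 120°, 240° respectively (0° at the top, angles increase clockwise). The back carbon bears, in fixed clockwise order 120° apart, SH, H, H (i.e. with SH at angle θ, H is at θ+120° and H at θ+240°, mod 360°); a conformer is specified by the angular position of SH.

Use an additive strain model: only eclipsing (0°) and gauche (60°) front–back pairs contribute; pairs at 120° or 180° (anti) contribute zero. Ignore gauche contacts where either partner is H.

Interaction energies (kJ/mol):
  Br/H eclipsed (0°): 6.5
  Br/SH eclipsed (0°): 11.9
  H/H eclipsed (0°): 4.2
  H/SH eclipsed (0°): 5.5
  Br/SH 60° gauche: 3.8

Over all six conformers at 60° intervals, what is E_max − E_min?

SH at 0° (eclipsed): Br–SH eclipsed, H–H eclipsed, H–H eclipsed; 11.9 + 4.2 + 4.2 = 20.3 kJ/mol.
SH at 60° (staggered): Br–SH gauche; 3.8 = 3.8 kJ/mol.
SH at 120° (eclipsed): Br–H eclipsed, H–SH eclipsed, H–H eclipsed; 6.5 + 5.5 + 4.2 = 16.2 kJ/mol.
SH at 180° (staggered): no non-H gauche contacts → 0.0 kJ/mol.
SH at 240° (eclipsed): Br–H eclipsed, H–H eclipsed, H–SH eclipsed; 6.5 + 4.2 + 5.5 = 16.2 kJ/mol.
SH at 300° (staggered): Br–SH gauche; 3.8 = 3.8 kJ/mol.
Max at 0° (20.3 kJ/mol), min at 180° (0.0 kJ/mol); barrier = 20.3 kJ/mol.

20.3 kJ/mol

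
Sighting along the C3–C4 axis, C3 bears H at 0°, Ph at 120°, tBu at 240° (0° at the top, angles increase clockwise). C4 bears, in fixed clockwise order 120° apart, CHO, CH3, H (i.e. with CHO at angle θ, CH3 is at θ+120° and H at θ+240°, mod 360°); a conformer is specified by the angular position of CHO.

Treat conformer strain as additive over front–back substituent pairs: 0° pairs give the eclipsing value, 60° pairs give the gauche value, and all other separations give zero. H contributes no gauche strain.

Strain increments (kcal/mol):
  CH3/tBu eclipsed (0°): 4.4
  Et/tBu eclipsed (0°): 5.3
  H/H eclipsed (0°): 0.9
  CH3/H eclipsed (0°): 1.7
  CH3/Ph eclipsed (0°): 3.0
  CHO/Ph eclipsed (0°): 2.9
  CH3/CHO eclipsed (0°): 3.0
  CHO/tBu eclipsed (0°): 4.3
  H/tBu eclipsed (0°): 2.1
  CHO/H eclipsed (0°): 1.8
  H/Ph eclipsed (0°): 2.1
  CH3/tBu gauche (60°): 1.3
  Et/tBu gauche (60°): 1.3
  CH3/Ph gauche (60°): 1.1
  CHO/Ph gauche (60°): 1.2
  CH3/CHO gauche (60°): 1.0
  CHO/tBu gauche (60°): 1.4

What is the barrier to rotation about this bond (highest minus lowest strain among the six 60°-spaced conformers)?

CHO at 0° (eclipsed): H–CHO eclipsed, Ph–CH3 eclipsed, tBu–H eclipsed; 1.8 + 3.0 + 2.1 = 6.9 kcal/mol.
CHO at 60° (staggered): Ph–CHO gauche, Ph–CH3 gauche, tBu–CH3 gauche; 1.2 + 1.1 + 1.3 = 3.6 kcal/mol.
CHO at 120° (eclipsed): H–H eclipsed, Ph–CHO eclipsed, tBu–CH3 eclipsed; 0.9 + 2.9 + 4.4 = 8.2 kcal/mol.
CHO at 180° (staggered): Ph–CHO gauche, tBu–CHO gauche, tBu–CH3 gauche; 1.2 + 1.4 + 1.3 = 3.9 kcal/mol.
CHO at 240° (eclipsed): H–CH3 eclipsed, Ph–H eclipsed, tBu–CHO eclipsed; 1.7 + 2.1 + 4.3 = 8.1 kcal/mol.
CHO at 300° (staggered): Ph–CH3 gauche, tBu–CHO gauche; 1.1 + 1.4 = 2.5 kcal/mol.
Max at 120° (8.2 kcal/mol), min at 300° (2.5 kcal/mol); barrier = 5.7 kcal/mol.

5.7 kcal/mol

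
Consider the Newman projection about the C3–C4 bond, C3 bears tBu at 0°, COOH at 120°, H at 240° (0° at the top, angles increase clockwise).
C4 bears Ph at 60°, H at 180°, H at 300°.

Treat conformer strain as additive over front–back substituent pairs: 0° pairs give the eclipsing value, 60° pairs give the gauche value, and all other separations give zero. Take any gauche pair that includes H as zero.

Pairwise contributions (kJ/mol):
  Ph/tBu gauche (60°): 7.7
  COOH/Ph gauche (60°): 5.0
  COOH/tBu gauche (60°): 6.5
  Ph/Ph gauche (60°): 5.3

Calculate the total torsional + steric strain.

12.7 kJ/mol

This conformer (staggered): tBu–Ph gauche, COOH–Ph gauche; 7.7 + 5.0 = 12.7 kJ/mol.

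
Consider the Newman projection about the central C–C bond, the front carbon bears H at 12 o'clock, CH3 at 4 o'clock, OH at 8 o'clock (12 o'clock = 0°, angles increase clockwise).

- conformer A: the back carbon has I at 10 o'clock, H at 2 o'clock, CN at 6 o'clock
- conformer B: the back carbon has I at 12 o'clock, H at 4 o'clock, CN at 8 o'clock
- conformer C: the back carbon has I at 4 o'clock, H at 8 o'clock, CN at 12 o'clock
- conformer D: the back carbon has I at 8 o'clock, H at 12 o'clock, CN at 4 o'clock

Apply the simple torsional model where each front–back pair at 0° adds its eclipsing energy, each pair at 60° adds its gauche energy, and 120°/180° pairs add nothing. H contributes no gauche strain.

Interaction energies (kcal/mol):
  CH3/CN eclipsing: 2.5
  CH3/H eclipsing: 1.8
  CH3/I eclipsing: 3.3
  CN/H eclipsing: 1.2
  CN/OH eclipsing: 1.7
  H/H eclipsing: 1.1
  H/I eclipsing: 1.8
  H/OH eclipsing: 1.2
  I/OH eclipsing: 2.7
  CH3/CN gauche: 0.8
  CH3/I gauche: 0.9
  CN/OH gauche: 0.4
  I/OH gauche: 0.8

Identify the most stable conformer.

A

A (staggered): CH3–CN gauche, OH–I gauche, OH–CN gauche; 0.8 + 0.8 + 0.4 = 2.0 kcal/mol.
B (eclipsed): H–I eclipsed, CH3–H eclipsed, OH–CN eclipsed; 1.8 + 1.8 + 1.7 = 5.3 kcal/mol.
C (eclipsed): H–CN eclipsed, CH3–I eclipsed, OH–H eclipsed; 1.2 + 3.3 + 1.2 = 5.7 kcal/mol.
D (eclipsed): H–H eclipsed, CH3–CN eclipsed, OH–I eclipsed; 1.1 + 2.5 + 2.7 = 6.3 kcal/mol.
A has the lowest total (2.0 kcal/mol).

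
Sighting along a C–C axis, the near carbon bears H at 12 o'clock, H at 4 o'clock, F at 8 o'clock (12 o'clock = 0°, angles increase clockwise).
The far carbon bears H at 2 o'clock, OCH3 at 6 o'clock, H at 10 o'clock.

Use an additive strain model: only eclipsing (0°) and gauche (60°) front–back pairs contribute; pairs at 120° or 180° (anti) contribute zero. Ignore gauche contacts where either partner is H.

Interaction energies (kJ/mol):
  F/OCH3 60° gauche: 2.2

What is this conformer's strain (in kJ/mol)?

2.2 kJ/mol

This conformer is staggered. F at 240° is gauche with OCH3 at 180° (2.2). Total 2.2 kJ/mol.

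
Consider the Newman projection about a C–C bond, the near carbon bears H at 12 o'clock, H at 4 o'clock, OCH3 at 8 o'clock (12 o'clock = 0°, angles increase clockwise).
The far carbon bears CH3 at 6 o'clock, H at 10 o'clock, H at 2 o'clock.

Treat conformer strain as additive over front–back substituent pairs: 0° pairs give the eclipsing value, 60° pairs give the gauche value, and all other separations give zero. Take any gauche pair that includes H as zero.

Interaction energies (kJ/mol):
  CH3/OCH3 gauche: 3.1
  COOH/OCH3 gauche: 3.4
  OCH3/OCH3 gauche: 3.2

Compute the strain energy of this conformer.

3.1 kJ/mol

This conformer (staggered): OCH3–CH3 gauche; 3.1 = 3.1 kJ/mol.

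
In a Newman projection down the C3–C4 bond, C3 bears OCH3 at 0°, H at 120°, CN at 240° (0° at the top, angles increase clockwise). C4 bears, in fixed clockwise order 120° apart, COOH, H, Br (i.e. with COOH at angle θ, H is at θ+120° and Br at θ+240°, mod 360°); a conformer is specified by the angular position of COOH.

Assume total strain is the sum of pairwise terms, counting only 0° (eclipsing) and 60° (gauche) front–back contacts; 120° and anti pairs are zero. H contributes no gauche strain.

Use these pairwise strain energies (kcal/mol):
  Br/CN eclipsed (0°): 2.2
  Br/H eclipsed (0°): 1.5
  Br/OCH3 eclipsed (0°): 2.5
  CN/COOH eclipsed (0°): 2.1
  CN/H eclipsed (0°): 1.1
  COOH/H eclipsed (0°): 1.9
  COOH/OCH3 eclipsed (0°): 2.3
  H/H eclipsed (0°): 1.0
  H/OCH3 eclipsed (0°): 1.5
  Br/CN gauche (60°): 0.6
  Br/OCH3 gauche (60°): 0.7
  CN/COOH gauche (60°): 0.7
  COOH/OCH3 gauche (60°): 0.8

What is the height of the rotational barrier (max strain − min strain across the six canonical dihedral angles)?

COOH at 0° (eclipsed): OCH3–COOH eclipsed, H–H eclipsed, CN–Br eclipsed; 2.3 + 1.0 + 2.2 = 5.5 kcal/mol.
COOH at 60° (staggered): OCH3–COOH gauche, OCH3–Br gauche, CN–Br gauche; 0.8 + 0.7 + 0.6 = 2.1 kcal/mol.
COOH at 120° (eclipsed): OCH3–Br eclipsed, H–COOH eclipsed, CN–H eclipsed; 2.5 + 1.9 + 1.1 = 5.5 kcal/mol.
COOH at 180° (staggered): OCH3–Br gauche, CN–COOH gauche; 0.7 + 0.7 = 1.4 kcal/mol.
COOH at 240° (eclipsed): OCH3–H eclipsed, H–Br eclipsed, CN–COOH eclipsed; 1.5 + 1.5 + 2.1 = 5.1 kcal/mol.
COOH at 300° (staggered): OCH3–COOH gauche, CN–COOH gauche, CN–Br gauche; 0.8 + 0.7 + 0.6 = 2.1 kcal/mol.
Max at 0° (5.5 kcal/mol), min at 180° (1.4 kcal/mol); barrier = 4.1 kcal/mol.

4.1 kcal/mol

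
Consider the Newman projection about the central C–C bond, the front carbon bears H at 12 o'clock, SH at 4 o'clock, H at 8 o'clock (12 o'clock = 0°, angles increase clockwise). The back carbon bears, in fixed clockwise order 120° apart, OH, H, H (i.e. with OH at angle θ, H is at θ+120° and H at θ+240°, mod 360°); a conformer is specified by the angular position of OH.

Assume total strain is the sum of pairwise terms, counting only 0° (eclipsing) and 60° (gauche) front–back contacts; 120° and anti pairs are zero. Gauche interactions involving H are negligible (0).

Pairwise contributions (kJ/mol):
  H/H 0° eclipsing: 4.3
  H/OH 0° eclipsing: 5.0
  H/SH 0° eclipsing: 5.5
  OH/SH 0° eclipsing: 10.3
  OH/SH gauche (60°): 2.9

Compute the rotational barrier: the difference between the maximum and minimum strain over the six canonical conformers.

18.9 kJ/mol

OH at 0° (eclipsed): H–OH eclipsed, SH–H eclipsed, H–H eclipsed; 5.0 + 5.5 + 4.3 = 14.8 kJ/mol.
OH at 60° (staggered): SH–OH gauche; 2.9 = 2.9 kJ/mol.
OH at 120° (eclipsed): H–H eclipsed, SH–OH eclipsed, H–H eclipsed; 4.3 + 10.3 + 4.3 = 18.9 kJ/mol.
OH at 180° (staggered): SH–OH gauche; 2.9 = 2.9 kJ/mol.
OH at 240° (eclipsed): H–H eclipsed, SH–H eclipsed, H–OH eclipsed; 4.3 + 5.5 + 5.0 = 14.8 kJ/mol.
OH at 300° (staggered): no non-H gauche contacts → 0.0 kJ/mol.
Max at 120° (18.9 kJ/mol), min at 300° (0.0 kJ/mol); barrier = 18.9 kJ/mol.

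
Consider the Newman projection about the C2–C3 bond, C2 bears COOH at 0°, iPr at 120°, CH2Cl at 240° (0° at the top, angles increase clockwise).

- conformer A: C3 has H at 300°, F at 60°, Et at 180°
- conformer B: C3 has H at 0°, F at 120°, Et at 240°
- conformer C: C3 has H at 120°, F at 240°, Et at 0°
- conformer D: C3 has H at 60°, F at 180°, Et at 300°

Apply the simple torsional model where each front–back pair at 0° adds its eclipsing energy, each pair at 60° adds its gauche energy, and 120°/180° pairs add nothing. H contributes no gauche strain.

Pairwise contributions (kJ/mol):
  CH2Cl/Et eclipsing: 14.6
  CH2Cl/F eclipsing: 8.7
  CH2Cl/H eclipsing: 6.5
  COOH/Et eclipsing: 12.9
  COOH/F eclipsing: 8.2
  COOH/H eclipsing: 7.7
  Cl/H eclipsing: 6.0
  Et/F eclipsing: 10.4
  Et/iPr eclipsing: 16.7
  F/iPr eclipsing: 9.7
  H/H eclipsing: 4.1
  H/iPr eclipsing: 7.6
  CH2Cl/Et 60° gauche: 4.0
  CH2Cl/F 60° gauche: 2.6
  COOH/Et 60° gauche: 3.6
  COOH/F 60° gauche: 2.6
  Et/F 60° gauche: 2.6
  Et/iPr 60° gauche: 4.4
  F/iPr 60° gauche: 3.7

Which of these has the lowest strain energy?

D

A (staggered): COOH(0°)/F(60°) gauche 2.6; iPr(120°)/F(60°) gauche 3.7; iPr(120°)/Et(180°) gauche 4.4; CH2Cl(240°)/Et(180°) gauche 4.0 → 14.7 kJ/mol.
B (eclipsed): COOH(0°)/H(0°) eclipsed 7.7; iPr(120°)/F(120°) eclipsed 9.7; CH2Cl(240°)/Et(240°) eclipsed 14.6 → 32.0 kJ/mol.
C (eclipsed): COOH(0°)/Et(0°) eclipsed 12.9; iPr(120°)/H(120°) eclipsed 7.6; CH2Cl(240°)/F(240°) eclipsed 8.7 → 29.2 kJ/mol.
D (staggered): COOH(0°)/Et(300°) gauche 3.6; iPr(120°)/F(180°) gauche 3.7; CH2Cl(240°)/F(180°) gauche 2.6; CH2Cl(240°)/Et(300°) gauche 4.0 → 13.9 kJ/mol.
D has the lowest total (13.9 kJ/mol).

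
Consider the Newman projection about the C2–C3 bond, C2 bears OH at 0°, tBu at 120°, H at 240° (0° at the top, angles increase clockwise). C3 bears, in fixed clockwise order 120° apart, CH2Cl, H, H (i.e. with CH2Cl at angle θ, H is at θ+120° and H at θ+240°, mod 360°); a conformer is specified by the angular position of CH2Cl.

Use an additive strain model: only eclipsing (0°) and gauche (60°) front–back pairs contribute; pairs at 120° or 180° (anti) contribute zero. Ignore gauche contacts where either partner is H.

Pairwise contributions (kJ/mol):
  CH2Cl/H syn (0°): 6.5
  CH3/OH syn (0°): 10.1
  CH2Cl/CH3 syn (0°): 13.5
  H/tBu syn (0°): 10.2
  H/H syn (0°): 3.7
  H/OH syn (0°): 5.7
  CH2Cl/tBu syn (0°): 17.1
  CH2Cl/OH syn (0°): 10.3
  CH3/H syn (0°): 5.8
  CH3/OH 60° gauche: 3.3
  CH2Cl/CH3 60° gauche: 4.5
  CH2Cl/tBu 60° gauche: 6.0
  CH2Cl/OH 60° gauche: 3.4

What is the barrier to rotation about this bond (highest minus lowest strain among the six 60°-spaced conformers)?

CH2Cl at 0° is eclipsed. OH at 0° is eclipsed with CH2Cl at 0° (10.3); tBu at 120° is eclipsed with H at 120° (10.2); H at 240° is eclipsed with H at 240° (3.7). Total 24.2 kJ/mol.
CH2Cl at 60° is staggered. OH at 0° is gauche with CH2Cl at 60° (3.4); tBu at 120° is gauche with CH2Cl at 60° (6.0). Total 9.4 kJ/mol.
CH2Cl at 120° is eclipsed. OH at 0° is eclipsed with H at 0° (5.7); tBu at 120° is eclipsed with CH2Cl at 120° (17.1); H at 240° is eclipsed with H at 240° (3.7). Total 26.5 kJ/mol.
CH2Cl at 180° is staggered. tBu at 120° is gauche with CH2Cl at 180° (6.0). Total 6.0 kJ/mol.
CH2Cl at 240° is eclipsed. OH at 0° is eclipsed with H at 0° (5.7); tBu at 120° is eclipsed with H at 120° (10.2); H at 240° is eclipsed with CH2Cl at 240° (6.5). Total 22.4 kJ/mol.
CH2Cl at 300° is staggered. OH at 0° is gauche with CH2Cl at 300° (3.4). Total 3.4 kJ/mol.
Max at 120° (26.5 kJ/mol), min at 300° (3.4 kJ/mol); barrier = 23.1 kJ/mol.

23.1 kJ/mol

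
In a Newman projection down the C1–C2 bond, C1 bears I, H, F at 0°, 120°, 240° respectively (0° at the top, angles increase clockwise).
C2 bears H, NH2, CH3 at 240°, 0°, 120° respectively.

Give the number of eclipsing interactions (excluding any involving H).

Non-H eclipsing pairs: I(0°)/NH2(0°) — 1 interaction.

1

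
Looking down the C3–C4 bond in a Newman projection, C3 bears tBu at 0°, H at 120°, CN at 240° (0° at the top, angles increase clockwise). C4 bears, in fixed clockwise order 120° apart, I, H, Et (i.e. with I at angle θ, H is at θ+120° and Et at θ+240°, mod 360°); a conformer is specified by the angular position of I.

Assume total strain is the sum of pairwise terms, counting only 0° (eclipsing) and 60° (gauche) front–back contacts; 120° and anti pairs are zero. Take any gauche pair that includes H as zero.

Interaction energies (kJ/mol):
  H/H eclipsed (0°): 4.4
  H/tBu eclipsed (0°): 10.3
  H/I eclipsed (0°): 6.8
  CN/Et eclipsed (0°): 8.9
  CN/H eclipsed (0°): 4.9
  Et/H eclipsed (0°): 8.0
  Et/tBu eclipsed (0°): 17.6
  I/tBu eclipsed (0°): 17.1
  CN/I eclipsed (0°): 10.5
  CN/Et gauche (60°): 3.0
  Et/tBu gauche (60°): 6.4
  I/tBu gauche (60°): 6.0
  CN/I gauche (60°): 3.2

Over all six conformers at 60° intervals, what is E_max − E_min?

I at 0° (eclipsed): tBu–I eclipsed, H–H eclipsed, CN–Et eclipsed; 17.1 + 4.4 + 8.9 = 30.4 kJ/mol.
I at 60° (staggered): tBu–I gauche, tBu–Et gauche, CN–Et gauche; 6.0 + 6.4 + 3.0 = 15.4 kJ/mol.
I at 120° (eclipsed): tBu–Et eclipsed, H–I eclipsed, CN–H eclipsed; 17.6 + 6.8 + 4.9 = 29.3 kJ/mol.
I at 180° (staggered): tBu–Et gauche, CN–I gauche; 6.4 + 3.2 = 9.6 kJ/mol.
I at 240° (eclipsed): tBu–H eclipsed, H–Et eclipsed, CN–I eclipsed; 10.3 + 8.0 + 10.5 = 28.8 kJ/mol.
I at 300° (staggered): tBu–I gauche, CN–I gauche, CN–Et gauche; 6.0 + 3.2 + 3.0 = 12.2 kJ/mol.
Max at 0° (30.4 kJ/mol), min at 180° (9.6 kJ/mol); barrier = 20.8 kJ/mol.

20.8 kJ/mol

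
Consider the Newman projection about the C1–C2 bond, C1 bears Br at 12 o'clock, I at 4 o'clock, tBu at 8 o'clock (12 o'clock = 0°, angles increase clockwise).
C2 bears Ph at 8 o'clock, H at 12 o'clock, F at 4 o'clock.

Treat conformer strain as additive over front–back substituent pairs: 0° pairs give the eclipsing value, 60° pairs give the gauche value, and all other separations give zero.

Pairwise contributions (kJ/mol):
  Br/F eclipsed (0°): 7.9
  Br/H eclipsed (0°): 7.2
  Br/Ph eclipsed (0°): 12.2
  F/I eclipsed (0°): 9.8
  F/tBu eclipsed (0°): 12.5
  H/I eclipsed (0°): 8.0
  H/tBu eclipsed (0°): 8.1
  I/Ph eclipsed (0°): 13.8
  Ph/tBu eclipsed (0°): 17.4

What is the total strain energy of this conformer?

34.4 kJ/mol

This conformer (eclipsed): Br(0°)/H(0°) eclipsed 7.2; I(120°)/F(120°) eclipsed 9.8; tBu(240°)/Ph(240°) eclipsed 17.4 → 34.4 kJ/mol.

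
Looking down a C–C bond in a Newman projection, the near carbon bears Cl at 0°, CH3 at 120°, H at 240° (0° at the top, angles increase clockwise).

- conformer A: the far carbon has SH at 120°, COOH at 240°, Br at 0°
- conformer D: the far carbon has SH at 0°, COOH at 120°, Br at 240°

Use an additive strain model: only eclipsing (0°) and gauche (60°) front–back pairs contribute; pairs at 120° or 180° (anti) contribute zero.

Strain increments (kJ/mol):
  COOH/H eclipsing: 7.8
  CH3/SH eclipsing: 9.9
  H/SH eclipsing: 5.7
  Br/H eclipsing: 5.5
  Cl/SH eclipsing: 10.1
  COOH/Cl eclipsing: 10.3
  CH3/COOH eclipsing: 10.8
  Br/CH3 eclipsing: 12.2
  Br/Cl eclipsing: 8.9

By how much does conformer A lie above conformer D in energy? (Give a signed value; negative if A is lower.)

+0.2 kJ/mol

A is eclipsed. Cl at 0° is eclipsed with Br at 0° (8.9); CH3 at 120° is eclipsed with SH at 120° (9.9); H at 240° is eclipsed with COOH at 240° (7.8). Total 26.6 kJ/mol.
D is eclipsed. Cl at 0° is eclipsed with SH at 0° (10.1); CH3 at 120° is eclipsed with COOH at 120° (10.8); H at 240° is eclipsed with Br at 240° (5.5). Total 26.4 kJ/mol.
E(A) − E(D) = 26.6 − 26.4 = +0.2 kJ/mol.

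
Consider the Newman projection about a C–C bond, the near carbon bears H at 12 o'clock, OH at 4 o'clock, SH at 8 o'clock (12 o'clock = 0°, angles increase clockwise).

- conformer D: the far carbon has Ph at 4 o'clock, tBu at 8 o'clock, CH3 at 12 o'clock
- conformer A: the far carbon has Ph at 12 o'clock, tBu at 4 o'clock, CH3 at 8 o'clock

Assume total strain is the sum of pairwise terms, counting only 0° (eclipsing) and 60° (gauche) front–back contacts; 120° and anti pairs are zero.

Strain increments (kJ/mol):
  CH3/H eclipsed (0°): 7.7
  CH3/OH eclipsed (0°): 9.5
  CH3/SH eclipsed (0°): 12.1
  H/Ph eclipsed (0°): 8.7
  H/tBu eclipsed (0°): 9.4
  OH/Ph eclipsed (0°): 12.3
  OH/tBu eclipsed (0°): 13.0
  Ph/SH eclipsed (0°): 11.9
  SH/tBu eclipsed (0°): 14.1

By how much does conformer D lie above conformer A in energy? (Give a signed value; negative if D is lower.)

+0.3 kJ/mol

D (eclipsed): H(0°)/CH3(0°) eclipsed 7.7; OH(120°)/Ph(120°) eclipsed 12.3; SH(240°)/tBu(240°) eclipsed 14.1 → 34.1 kJ/mol.
A (eclipsed): H(0°)/Ph(0°) eclipsed 8.7; OH(120°)/tBu(120°) eclipsed 13.0; SH(240°)/CH3(240°) eclipsed 12.1 → 33.8 kJ/mol.
E(D) − E(A) = 34.1 − 33.8 = +0.3 kJ/mol.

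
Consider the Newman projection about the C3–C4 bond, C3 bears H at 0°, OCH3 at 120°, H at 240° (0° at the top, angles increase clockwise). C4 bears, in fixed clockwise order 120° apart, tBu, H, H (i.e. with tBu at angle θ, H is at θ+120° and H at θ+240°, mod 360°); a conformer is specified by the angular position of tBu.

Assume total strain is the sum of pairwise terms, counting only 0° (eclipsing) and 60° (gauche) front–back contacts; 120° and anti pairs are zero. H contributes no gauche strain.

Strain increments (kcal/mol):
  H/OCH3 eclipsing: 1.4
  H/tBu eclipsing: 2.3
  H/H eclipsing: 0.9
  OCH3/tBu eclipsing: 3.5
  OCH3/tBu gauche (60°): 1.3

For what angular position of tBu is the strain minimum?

tBu at 0° (eclipsed): H(0°)/tBu(0°) eclipsed 2.3; OCH3(120°)/H(120°) eclipsed 1.4; H(240°)/H(240°) eclipsed 0.9 → 4.6 kcal/mol.
tBu at 60° (staggered): OCH3(120°)/tBu(60°) gauche 1.3 → 1.3 kcal/mol.
tBu at 120° (eclipsed): H(0°)/H(0°) eclipsed 0.9; OCH3(120°)/tBu(120°) eclipsed 3.5; H(240°)/H(240°) eclipsed 0.9 → 5.3 kcal/mol.
tBu at 180° (staggered): OCH3(120°)/tBu(180°) gauche 1.3 → 1.3 kcal/mol.
tBu at 240° (eclipsed): H(0°)/H(0°) eclipsed 0.9; OCH3(120°)/H(120°) eclipsed 1.4; H(240°)/tBu(240°) eclipsed 2.3 → 4.6 kcal/mol.
tBu at 300° (staggered): no non-H gauche contacts → 0.0 kcal/mol.
The minimum (0.0 kcal/mol) occurs with tBu at 300°.

300°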